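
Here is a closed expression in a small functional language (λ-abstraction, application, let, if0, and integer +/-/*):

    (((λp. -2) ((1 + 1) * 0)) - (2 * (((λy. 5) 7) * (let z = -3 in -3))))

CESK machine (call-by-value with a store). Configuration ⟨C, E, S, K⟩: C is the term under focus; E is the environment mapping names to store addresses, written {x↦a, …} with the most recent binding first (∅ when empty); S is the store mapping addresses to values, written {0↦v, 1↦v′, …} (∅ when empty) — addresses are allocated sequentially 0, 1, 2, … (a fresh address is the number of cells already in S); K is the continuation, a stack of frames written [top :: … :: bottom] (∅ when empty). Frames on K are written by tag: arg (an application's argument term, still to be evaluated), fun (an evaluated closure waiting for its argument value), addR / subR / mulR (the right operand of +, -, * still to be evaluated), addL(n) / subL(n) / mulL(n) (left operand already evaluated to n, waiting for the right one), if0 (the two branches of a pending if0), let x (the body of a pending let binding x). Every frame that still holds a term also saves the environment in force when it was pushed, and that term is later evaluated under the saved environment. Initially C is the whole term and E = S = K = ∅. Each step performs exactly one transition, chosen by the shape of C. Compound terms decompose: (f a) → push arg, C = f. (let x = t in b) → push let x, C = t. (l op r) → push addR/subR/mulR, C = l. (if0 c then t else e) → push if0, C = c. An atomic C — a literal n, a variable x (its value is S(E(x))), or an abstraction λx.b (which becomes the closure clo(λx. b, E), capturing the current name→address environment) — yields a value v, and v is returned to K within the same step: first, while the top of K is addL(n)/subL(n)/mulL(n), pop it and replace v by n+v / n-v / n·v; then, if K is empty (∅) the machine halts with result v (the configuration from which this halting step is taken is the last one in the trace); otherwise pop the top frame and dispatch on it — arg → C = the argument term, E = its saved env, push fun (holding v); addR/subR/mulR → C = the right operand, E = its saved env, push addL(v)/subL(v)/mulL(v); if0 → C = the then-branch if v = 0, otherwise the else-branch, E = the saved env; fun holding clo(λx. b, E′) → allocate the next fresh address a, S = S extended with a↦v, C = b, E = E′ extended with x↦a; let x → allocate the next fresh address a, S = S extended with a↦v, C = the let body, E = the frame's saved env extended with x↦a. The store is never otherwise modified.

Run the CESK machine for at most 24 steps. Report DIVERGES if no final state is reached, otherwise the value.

t=0: <C=(((λp. -2) ((1 + 1) * 0)) - (2 * (((λy. 5) 7) * (let z = -3 in -3)))), E=∅, S=∅, K=∅>
t=1: <C=((λp. -2) ((1 + 1) * 0)), E=∅, S=∅, K=[subR]>
t=2: <C=(λp. -2), E=∅, S=∅, K=[arg :: subR]>
t=3: <C=((1 + 1) * 0), E=∅, S=∅, K=[fun :: subR]>
t=4: <C=(1 + 1), E=∅, S=∅, K=[mulR :: fun :: subR]>
t=5: <C=1, E=∅, S=∅, K=[addR :: mulR :: fun :: subR]>
t=6: <C=1, E=∅, S=∅, K=[addL(1) :: mulR :: fun :: subR]>
t=7: <C=0, E=∅, S=∅, K=[mulL(2) :: fun :: subR]>
t=8: <C=-2, E={p↦0}, S={0↦0}, K=[subR]>
t=9: <C=(2 * (((λy. 5) 7) * (let z = -3 in -3))), E=∅, S={0↦0}, K=[subL(-2)]>
t=10: <C=2, E=∅, S={0↦0}, K=[mulR :: subL(-2)]>
t=11: <C=(((λy. 5) 7) * (let z = -3 in -3)), E=∅, S={0↦0}, K=[mulL(2) :: subL(-2)]>
t=12: <C=((λy. 5) 7), E=∅, S={0↦0}, K=[mulR :: mulL(2) :: subL(-2)]>
t=13: <C=(λy. 5), E=∅, S={0↦0}, K=[arg :: mulR :: mulL(2) :: subL(-2)]>
t=14: <C=7, E=∅, S={0↦0}, K=[fun :: mulR :: mulL(2) :: subL(-2)]>
t=15: <C=5, E={y↦1}, S={0↦0, 1↦7}, K=[mulR :: mulL(2) :: subL(-2)]>
t=16: <C=(let z = -3 in -3), E=∅, S={0↦0, 1↦7}, K=[mulL(5) :: mulL(2) :: subL(-2)]>
t=17: <C=-3, E=∅, S={0↦0, 1↦7}, K=[let z :: mulL(5) :: mulL(2) :: subL(-2)]>
t=18: <C=-3, E={z↦2}, S={0↦0, 1↦7, 2↦-3}, K=[mulL(5) :: mulL(2) :: subL(-2)]>
→ final value 28

Answer: 28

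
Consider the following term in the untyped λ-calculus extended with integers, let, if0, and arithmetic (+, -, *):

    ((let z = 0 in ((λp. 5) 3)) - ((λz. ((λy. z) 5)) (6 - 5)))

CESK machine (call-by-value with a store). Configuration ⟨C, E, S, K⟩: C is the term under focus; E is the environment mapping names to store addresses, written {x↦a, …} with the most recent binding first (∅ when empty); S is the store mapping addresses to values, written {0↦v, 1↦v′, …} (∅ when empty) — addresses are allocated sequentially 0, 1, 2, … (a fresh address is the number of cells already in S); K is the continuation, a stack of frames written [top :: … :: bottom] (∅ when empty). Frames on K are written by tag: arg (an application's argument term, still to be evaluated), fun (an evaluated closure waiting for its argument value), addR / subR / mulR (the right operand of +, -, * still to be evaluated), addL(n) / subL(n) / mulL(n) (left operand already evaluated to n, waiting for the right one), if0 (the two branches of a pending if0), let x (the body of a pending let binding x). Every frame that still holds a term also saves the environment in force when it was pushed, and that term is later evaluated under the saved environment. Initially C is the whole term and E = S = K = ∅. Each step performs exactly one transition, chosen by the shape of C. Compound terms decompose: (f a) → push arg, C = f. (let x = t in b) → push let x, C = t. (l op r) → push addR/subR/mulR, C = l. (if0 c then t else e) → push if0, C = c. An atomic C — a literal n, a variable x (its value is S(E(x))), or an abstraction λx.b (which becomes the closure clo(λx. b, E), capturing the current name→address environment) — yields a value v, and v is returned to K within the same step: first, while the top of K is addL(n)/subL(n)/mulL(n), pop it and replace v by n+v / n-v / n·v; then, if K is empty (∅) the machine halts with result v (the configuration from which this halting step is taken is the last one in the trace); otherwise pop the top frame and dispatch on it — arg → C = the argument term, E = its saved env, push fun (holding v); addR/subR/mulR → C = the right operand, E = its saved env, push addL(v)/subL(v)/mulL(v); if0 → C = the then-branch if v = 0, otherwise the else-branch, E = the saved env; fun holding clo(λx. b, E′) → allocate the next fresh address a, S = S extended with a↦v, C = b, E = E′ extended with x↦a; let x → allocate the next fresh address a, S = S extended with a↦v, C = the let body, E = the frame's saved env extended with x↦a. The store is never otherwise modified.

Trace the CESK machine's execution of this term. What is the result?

step 0: <C=((let z = 0 in ((λp. 5) 3)) - ((λz. ((λy. z) 5)) (6 - 5))), E=∅, S=∅, K=∅>
step 1: <C=(let z = 0 in ((λp. 5) 3)), E=∅, S=∅, K=[subR]>
step 2: <C=0, E=∅, S=∅, K=[let z :: subR]>
step 3: <C=((λp. 5) 3), E={z↦0}, S={0↦0}, K=[subR]>
step 4: <C=(λp. 5), E={z↦0}, S={0↦0}, K=[arg :: subR]>
step 5: <C=3, E={z↦0}, S={0↦0}, K=[fun :: subR]>
step 6: <C=5, E={p↦1, z↦0}, S={0↦0, 1↦3}, K=[subR]>
step 7: <C=((λz. ((λy. z) 5)) (6 - 5)), E=∅, S={0↦0, 1↦3}, K=[subL(5)]>
step 8: <C=(λz. ((λy. z) 5)), E=∅, S={0↦0, 1↦3}, K=[arg :: subL(5)]>
step 9: <C=(6 - 5), E=∅, S={0↦0, 1↦3}, K=[fun :: subL(5)]>
step 10: <C=6, E=∅, S={0↦0, 1↦3}, K=[subR :: fun :: subL(5)]>
step 11: <C=5, E=∅, S={0↦0, 1↦3}, K=[subL(6) :: fun :: subL(5)]>
step 12: <C=((λy. z) 5), E={z↦2}, S={0↦0, 1↦3, 2↦1}, K=[subL(5)]>
step 13: <C=(λy. z), E={z↦2}, S={0↦0, 1↦3, 2↦1}, K=[arg :: subL(5)]>
step 14: <C=5, E={z↦2}, S={0↦0, 1↦3, 2↦1}, K=[fun :: subL(5)]>
step 15: <C=z, E={y↦3, z↦2}, S={0↦0, 1↦3, 2↦1, 3↦5}, K=[subL(5)]>
→ final value 4

Answer: 4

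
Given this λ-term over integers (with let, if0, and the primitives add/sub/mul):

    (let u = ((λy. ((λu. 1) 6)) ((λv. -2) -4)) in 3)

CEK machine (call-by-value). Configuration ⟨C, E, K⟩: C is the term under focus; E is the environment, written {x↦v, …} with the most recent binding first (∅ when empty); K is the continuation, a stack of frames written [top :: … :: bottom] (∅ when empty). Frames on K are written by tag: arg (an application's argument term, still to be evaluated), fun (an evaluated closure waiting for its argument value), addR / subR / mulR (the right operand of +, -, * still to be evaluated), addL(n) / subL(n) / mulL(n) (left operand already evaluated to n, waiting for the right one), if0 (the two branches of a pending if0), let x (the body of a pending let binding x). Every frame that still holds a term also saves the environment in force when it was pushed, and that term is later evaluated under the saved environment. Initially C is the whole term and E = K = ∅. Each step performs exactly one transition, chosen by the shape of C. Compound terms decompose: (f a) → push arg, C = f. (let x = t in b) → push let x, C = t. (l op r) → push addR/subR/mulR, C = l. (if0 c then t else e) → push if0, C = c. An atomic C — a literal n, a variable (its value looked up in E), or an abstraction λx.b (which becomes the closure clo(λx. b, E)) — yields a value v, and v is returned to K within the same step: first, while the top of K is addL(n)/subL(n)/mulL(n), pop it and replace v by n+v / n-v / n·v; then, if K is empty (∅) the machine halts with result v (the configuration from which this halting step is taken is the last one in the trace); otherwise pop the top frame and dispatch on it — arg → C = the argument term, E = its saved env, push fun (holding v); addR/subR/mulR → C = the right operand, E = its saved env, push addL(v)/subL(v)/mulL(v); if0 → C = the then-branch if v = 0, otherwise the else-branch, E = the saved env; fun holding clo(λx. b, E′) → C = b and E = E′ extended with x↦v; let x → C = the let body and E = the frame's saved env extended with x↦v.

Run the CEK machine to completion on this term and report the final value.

t=0: [C=(let u = ((λy. ((λu. 1) 6)) ((λv. -2) -4)) in 3) | E=∅ | K=∅]
t=1: [C=((λy. ((λu. 1) 6)) ((λv. -2) -4)) | E=∅ | K=[let u]]
t=2: [C=(λy. ((λu. 1) 6)) | E=∅ | K=[arg :: let u]]
t=3: [C=((λv. -2) -4) | E=∅ | K=[fun :: let u]]
t=4: [C=(λv. -2) | E=∅ | K=[arg :: fun :: let u]]
t=5: [C=-4 | E=∅ | K=[fun :: fun :: let u]]
t=6: [C=-2 | E={v↦-4} | K=[fun :: let u]]
t=7: [C=((λu. 1) 6) | E={y↦-2} | K=[let u]]
t=8: [C=(λu. 1) | E={y↦-2} | K=[arg :: let u]]
t=9: [C=6 | E={y↦-2} | K=[fun :: let u]]
t=10: [C=1 | E={u↦6, y↦-2} | K=[let u]]
t=11: [C=3 | E={u↦1} | K=∅]
→ final value 3

Answer: 3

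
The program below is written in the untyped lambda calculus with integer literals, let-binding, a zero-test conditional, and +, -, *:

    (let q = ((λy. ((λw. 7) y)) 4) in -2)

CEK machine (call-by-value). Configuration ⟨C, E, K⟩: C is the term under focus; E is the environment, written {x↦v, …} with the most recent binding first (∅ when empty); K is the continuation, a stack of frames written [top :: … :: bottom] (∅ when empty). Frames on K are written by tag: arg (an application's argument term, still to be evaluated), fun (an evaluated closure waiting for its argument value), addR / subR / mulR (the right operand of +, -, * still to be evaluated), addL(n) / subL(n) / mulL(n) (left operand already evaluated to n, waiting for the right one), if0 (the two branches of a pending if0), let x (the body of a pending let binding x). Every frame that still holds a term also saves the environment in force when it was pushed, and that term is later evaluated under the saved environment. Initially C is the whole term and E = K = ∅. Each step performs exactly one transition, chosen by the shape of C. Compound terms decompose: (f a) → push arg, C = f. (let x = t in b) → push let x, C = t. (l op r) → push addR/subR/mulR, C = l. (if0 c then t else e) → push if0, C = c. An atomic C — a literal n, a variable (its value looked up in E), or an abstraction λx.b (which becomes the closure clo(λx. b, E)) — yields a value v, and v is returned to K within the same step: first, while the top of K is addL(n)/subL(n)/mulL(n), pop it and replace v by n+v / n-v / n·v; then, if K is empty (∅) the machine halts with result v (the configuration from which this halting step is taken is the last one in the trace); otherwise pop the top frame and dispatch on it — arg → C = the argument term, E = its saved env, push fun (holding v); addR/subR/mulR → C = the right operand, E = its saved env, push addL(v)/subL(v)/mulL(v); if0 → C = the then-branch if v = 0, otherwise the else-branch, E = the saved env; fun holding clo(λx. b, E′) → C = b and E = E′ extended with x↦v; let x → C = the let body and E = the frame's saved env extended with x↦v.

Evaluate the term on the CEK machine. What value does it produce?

Answer: -2

Execution trace:
step 0: [C=(let q = ((λy. ((λw. 7) y)) 4) in -2) | E=∅ | K=∅]
step 1: [C=((λy. ((λw. 7) y)) 4) | E=∅ | K=[let q]]
step 2: [C=(λy. ((λw. 7) y)) | E=∅ | K=[arg :: let q]]
step 3: [C=4 | E=∅ | K=[fun :: let q]]
step 4: [C=((λw. 7) y) | E={y↦4} | K=[let q]]
step 5: [C=(λw. 7) | E={y↦4} | K=[arg :: let q]]
step 6: [C=y | E={y↦4} | K=[fun :: let q]]
step 7: [C=7 | E={w↦4, y↦4} | K=[let q]]
step 8: [C=-2 | E={q↦7} | K=∅]
→ final value -2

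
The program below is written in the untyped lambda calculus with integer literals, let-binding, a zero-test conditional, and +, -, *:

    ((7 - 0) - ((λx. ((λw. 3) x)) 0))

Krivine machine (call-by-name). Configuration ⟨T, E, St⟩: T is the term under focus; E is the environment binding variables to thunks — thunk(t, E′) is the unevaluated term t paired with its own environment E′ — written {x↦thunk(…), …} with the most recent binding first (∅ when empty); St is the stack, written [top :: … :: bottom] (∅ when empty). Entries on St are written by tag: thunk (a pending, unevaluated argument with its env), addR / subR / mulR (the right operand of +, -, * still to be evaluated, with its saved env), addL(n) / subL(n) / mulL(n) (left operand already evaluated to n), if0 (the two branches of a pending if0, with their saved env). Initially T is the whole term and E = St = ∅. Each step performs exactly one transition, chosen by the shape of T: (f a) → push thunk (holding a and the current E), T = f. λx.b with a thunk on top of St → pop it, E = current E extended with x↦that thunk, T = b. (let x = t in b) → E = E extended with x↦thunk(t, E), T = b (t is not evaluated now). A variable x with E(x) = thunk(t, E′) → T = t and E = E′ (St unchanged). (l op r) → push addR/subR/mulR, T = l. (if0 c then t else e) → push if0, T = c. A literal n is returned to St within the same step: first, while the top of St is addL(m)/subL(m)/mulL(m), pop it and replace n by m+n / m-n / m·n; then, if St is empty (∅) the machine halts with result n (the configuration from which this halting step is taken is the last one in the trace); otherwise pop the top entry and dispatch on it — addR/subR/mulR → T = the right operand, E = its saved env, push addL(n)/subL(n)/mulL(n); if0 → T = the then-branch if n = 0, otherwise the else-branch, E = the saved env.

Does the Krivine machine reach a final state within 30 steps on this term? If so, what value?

Answer: 4

Derivation:
0. [T=((7 - 0) - ((λx. ((λw. 3) x)) 0)) | E=∅ | St=∅]
1. [T=(7 - 0) | E=∅ | St=[subR]]
2. [T=7 | E=∅ | St=[subR :: subR]]
3. [T=0 | E=∅ | St=[subL(7) :: subR]]
4. [T=((λx. ((λw. 3) x)) 0) | E=∅ | St=[subL(7)]]
5. [T=(λx. ((λw. 3) x)) | E=∅ | St=[thunk :: subL(7)]]
6. [T=((λw. 3) x) | E={x↦thunk(0, ∅)} | St=[subL(7)]]
7. [T=(λw. 3) | E={x↦thunk(0, ∅)} | St=[thunk :: subL(7)]]
8. [T=3 | E={w↦thunk(x, {x↦thunk(0, ∅)}), x↦thunk(0, ∅)} | St=[subL(7)]]
→ final value 4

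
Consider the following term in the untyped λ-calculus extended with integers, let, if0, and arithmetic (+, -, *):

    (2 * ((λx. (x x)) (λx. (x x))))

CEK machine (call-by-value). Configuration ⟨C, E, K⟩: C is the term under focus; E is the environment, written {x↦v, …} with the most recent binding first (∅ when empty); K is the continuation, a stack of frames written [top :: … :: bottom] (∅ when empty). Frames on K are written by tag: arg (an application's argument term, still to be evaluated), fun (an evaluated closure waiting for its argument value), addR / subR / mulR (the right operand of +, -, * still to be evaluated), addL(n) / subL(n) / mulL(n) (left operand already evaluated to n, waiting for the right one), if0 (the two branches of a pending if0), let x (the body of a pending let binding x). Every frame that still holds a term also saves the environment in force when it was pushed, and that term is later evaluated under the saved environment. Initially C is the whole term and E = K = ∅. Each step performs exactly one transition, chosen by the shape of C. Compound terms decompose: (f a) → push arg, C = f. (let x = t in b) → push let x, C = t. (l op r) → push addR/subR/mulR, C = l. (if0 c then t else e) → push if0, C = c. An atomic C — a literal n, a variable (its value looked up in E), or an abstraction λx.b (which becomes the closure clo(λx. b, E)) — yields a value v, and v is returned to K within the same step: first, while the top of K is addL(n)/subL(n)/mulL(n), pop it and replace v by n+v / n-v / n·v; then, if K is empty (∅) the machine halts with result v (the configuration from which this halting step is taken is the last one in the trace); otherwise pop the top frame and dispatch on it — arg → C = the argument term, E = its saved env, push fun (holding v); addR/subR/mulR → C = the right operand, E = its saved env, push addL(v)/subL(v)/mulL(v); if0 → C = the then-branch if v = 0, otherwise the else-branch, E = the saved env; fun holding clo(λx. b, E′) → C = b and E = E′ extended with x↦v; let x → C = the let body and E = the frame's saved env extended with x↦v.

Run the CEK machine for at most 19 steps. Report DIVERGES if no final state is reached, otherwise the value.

[0] [C=(2 * ((λx. (x x)) (λx. (x x)))) | E=∅ | K=∅]
[1] [C=2 | E=∅ | K=[mulR]]
[2] [C=((λx. (x x)) (λx. (x x))) | E=∅ | K=[mulL(2)]]
[3] [C=(λx. (x x)) | E=∅ | K=[arg :: mulL(2)]]
[4] [C=(λx. (x x)) | E=∅ | K=[fun :: mulL(2)]]
[5] [C=(x x) | E={x↦clo(λx. (x x), ∅)} | K=[mulL(2)]]
[6] [C=x | E={x↦clo(λx. (x x), ∅)} | K=[arg :: mulL(2)]]
[7] [C=x | E={x↦clo(λx. (x x), ∅)} | K=[fun :: mulL(2)]]
… configuration repeats with period 3 (steps 5–7 recur indefinitely) …

Answer: DIVERGES (no final state within 19 steps)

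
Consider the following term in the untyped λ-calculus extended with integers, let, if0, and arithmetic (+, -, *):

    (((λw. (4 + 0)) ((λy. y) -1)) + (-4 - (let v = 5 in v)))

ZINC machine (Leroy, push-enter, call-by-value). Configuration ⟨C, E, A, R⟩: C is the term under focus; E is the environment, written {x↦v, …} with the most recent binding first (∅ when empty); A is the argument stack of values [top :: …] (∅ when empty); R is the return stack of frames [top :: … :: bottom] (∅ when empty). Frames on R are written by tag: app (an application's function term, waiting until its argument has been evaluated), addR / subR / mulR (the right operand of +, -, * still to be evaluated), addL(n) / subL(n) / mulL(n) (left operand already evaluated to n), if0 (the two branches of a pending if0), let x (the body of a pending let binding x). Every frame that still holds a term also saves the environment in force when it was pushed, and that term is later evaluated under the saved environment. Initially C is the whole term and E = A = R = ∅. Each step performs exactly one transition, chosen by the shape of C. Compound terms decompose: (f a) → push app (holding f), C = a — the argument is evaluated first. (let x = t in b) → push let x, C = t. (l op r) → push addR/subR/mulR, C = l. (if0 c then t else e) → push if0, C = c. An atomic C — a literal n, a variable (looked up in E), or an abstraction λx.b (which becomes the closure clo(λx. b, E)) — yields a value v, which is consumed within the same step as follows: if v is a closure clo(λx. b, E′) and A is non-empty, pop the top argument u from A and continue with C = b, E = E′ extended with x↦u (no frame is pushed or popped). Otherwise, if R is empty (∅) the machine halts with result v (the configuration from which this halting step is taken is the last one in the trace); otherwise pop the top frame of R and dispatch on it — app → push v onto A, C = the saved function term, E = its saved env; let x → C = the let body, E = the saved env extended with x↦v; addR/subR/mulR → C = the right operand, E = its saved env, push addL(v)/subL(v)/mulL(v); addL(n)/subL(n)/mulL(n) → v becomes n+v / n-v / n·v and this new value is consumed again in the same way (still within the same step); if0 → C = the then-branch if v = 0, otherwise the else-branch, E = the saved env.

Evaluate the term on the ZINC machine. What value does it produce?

[0] <C=(((λw. (4 + 0)) ((λy. y) -1)) + (-4 - (let v = 5 in v))), E=∅, A=∅, R=∅>
[1] <C=((λw. (4 + 0)) ((λy. y) -1)), E=∅, A=∅, R=[addR]>
[2] <C=((λy. y) -1), E=∅, A=∅, R=[app :: addR]>
[3] <C=-1, E=∅, A=∅, R=[app :: app :: addR]>
[4] <C=(λy. y), E=∅, A=[-1], R=[app :: addR]>
[5] <C=y, E={y↦-1}, A=∅, R=[app :: addR]>
[6] <C=(λw. (4 + 0)), E=∅, A=[-1], R=[addR]>
[7] <C=(4 + 0), E={w↦-1}, A=∅, R=[addR]>
[8] <C=4, E={w↦-1}, A=∅, R=[addR :: addR]>
[9] <C=0, E={w↦-1}, A=∅, R=[addL(4) :: addR]>
[10] <C=(-4 - (let v = 5 in v)), E=∅, A=∅, R=[addL(4)]>
[11] <C=-4, E=∅, A=∅, R=[subR :: addL(4)]>
[12] <C=(let v = 5 in v), E=∅, A=∅, R=[subL(-4) :: addL(4)]>
[13] <C=5, E=∅, A=∅, R=[let v :: subL(-4) :: addL(4)]>
[14] <C=v, E={v↦5}, A=∅, R=[subL(-4) :: addL(4)]>
→ final value -5

Answer: -5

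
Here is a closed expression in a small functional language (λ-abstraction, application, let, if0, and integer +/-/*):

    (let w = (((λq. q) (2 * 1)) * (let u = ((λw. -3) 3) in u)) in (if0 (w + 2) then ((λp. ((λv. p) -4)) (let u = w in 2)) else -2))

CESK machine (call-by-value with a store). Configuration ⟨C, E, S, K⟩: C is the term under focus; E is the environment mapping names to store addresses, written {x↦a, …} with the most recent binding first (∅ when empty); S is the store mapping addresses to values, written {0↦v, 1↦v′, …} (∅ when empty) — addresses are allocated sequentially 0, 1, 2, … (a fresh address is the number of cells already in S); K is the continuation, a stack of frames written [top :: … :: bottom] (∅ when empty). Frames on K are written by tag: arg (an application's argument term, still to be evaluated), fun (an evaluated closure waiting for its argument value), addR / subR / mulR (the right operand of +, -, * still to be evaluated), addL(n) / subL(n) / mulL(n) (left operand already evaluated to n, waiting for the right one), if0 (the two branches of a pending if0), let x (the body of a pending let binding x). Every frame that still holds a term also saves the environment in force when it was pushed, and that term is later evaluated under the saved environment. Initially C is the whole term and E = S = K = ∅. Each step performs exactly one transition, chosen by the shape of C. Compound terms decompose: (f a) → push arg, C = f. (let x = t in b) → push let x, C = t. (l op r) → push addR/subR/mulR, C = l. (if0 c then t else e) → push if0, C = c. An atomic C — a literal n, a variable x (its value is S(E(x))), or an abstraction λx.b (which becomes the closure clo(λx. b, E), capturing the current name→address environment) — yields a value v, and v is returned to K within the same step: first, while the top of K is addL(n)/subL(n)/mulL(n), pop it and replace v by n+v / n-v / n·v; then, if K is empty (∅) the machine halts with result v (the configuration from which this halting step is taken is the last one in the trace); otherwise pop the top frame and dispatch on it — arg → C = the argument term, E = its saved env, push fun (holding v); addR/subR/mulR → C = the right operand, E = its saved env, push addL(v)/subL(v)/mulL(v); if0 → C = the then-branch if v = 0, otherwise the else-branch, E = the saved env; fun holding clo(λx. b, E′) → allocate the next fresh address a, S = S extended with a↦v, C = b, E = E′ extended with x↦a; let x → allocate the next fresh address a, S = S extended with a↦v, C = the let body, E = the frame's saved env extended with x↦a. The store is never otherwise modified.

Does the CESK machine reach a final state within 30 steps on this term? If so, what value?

t=0: <C=(let w = (((λq. q) (2 * 1)) * (let u = ((λw. -3) 3) in u)) in (if0 (w + 2) then ((λp. ((λv. p) -4)) (let u = w in 2)) else -2)), E=∅, S=∅, K=∅>
t=1: <C=(((λq. q) (2 * 1)) * (let u = ((λw. -3) 3) in u)), E=∅, S=∅, K=[let w]>
t=2: <C=((λq. q) (2 * 1)), E=∅, S=∅, K=[mulR :: let w]>
t=3: <C=(λq. q), E=∅, S=∅, K=[arg :: mulR :: let w]>
t=4: <C=(2 * 1), E=∅, S=∅, K=[fun :: mulR :: let w]>
t=5: <C=2, E=∅, S=∅, K=[mulR :: fun :: mulR :: let w]>
t=6: <C=1, E=∅, S=∅, K=[mulL(2) :: fun :: mulR :: let w]>
t=7: <C=q, E={q↦0}, S={0↦2}, K=[mulR :: let w]>
t=8: <C=(let u = ((λw. -3) 3) in u), E=∅, S={0↦2}, K=[mulL(2) :: let w]>
t=9: <C=((λw. -3) 3), E=∅, S={0↦2}, K=[let u :: mulL(2) :: let w]>
t=10: <C=(λw. -3), E=∅, S={0↦2}, K=[arg :: let u :: mulL(2) :: let w]>
t=11: <C=3, E=∅, S={0↦2}, K=[fun :: let u :: mulL(2) :: let w]>
t=12: <C=-3, E={w↦1}, S={0↦2, 1↦3}, K=[let u :: mulL(2) :: let w]>
t=13: <C=u, E={u↦2}, S={0↦2, 1↦3, 2↦-3}, K=[mulL(2) :: let w]>
t=14: <C=(if0 (w + 2) then ((λp. ((λv. p) -4)) (let u = w in 2)) else -2), E={w↦3}, S={0↦2, 1↦3, 2↦-3, 3↦-6}, K=∅>
t=15: <C=(w + 2), E={w↦3}, S={0↦2, 1↦3, 2↦-3, 3↦-6}, K=[if0]>
t=16: <C=w, E={w↦3}, S={0↦2, 1↦3, 2↦-3, 3↦-6}, K=[addR :: if0]>
t=17: <C=2, E={w↦3}, S={0↦2, 1↦3, 2↦-3, 3↦-6}, K=[addL(-6) :: if0]>
t=18: <C=-2, E={w↦3}, S={0↦2, 1↦3, 2↦-3, 3↦-6}, K=∅>
→ final value -2

Answer: -2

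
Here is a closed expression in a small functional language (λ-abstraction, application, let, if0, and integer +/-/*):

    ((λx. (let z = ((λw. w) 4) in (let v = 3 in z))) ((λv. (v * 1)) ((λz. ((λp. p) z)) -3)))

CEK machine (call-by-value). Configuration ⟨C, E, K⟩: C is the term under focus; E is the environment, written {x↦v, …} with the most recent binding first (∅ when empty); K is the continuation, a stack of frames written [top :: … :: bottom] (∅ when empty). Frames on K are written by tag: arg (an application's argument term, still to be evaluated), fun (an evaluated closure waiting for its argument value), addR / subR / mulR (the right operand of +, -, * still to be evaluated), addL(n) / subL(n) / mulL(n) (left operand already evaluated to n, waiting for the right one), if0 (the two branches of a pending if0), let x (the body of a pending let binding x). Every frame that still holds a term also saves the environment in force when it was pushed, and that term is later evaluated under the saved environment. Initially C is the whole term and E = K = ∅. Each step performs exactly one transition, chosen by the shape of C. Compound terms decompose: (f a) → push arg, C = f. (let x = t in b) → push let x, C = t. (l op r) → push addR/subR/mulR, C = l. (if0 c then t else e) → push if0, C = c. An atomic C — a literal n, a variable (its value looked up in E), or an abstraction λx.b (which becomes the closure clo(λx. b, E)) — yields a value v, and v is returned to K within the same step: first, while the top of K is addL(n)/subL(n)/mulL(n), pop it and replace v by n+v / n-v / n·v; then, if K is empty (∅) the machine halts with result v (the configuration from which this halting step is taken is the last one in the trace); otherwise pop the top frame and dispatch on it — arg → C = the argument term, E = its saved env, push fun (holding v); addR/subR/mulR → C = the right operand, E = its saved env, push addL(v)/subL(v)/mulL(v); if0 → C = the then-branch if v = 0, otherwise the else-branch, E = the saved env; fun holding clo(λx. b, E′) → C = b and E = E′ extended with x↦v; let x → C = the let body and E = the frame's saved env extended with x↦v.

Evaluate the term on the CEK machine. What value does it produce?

Answer: 4

Machine steps:
[0] <C=((λx. (let z = ((λw. w) 4) in (let v = 3 in z))) ((λv. (v * 1)) ((λz. ((λp. p) z)) -3))), E=∅, K=∅>
[1] <C=(λx. (let z = ((λw. w) 4) in (let v = 3 in z))), E=∅, K=[arg]>
[2] <C=((λv. (v * 1)) ((λz. ((λp. p) z)) -3)), E=∅, K=[fun]>
[3] <C=(λv. (v * 1)), E=∅, K=[arg :: fun]>
[4] <C=((λz. ((λp. p) z)) -3), E=∅, K=[fun :: fun]>
[5] <C=(λz. ((λp. p) z)), E=∅, K=[arg :: fun :: fun]>
[6] <C=-3, E=∅, K=[fun :: fun :: fun]>
[7] <C=((λp. p) z), E={z↦-3}, K=[fun :: fun]>
[8] <C=(λp. p), E={z↦-3}, K=[arg :: fun :: fun]>
[9] <C=z, E={z↦-3}, K=[fun :: fun :: fun]>
[10] <C=p, E={p↦-3, z↦-3}, K=[fun :: fun]>
[11] <C=(v * 1), E={v↦-3}, K=[fun]>
[12] <C=v, E={v↦-3}, K=[mulR :: fun]>
[13] <C=1, E={v↦-3}, K=[mulL(-3) :: fun]>
[14] <C=(let z = ((λw. w) 4) in (let v = 3 in z)), E={x↦-3}, K=∅>
[15] <C=((λw. w) 4), E={x↦-3}, K=[let z]>
[16] <C=(λw. w), E={x↦-3}, K=[arg :: let z]>
[17] <C=4, E={x↦-3}, K=[fun :: let z]>
[18] <C=w, E={w↦4, x↦-3}, K=[let z]>
[19] <C=(let v = 3 in z), E={z↦4, x↦-3}, K=∅>
[20] <C=3, E={z↦4, x↦-3}, K=[let v]>
[21] <C=z, E={v↦3, z↦4, x↦-3}, K=∅>
→ final value 4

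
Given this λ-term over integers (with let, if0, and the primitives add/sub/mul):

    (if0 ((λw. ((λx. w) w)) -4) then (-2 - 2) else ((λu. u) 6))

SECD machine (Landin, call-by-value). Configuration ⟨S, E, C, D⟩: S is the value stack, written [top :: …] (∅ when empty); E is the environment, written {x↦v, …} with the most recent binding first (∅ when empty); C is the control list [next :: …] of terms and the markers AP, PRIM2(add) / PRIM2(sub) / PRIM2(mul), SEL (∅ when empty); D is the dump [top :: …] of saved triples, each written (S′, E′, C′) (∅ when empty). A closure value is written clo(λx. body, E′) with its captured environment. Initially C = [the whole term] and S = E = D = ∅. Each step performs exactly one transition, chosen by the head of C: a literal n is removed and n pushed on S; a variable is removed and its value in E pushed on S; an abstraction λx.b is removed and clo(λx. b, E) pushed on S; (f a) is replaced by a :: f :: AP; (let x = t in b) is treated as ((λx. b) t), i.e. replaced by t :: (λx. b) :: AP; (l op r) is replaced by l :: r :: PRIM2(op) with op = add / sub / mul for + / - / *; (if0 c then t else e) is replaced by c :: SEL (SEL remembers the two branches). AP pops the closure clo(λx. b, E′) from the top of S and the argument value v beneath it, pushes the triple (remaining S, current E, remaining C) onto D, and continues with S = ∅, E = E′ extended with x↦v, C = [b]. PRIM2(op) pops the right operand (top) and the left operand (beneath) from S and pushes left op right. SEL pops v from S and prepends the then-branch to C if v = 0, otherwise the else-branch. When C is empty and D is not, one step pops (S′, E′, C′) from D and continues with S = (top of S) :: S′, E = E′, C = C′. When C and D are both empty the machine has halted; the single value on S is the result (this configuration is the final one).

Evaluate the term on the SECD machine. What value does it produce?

Answer: 6

Machine steps:
[0] ⟨S=∅; E=∅; C=[(if0 ((λw. ((λx. w) w)) -4) then (-2 - 2) else ((λu. u) 6))]; D=∅⟩
[1] ⟨S=∅; E=∅; C=[((λw. ((λx. w) w)) -4) :: SEL]; D=∅⟩
[2] ⟨S=∅; E=∅; C=[-4 :: (λw. ((λx. w) w)) :: AP :: SEL]; D=∅⟩
[3] ⟨S=[-4]; E=∅; C=[(λw. ((λx. w) w)) :: AP :: SEL]; D=∅⟩
[4] ⟨S=[clo(λw. ((λx. w) w), ∅) :: -4]; E=∅; C=[AP :: SEL]; D=∅⟩
[5] ⟨S=∅; E={w↦-4}; C=[((λx. w) w)]; D=[(∅, ∅, [SEL])]⟩
[6] ⟨S=∅; E={w↦-4}; C=[w :: (λx. w) :: AP]; D=[(∅, ∅, [SEL])]⟩
[7] ⟨S=[-4]; E={w↦-4}; C=[(λx. w) :: AP]; D=[(∅, ∅, [SEL])]⟩
[8] ⟨S=[clo(λx. w, {w↦-4}) :: -4]; E={w↦-4}; C=[AP]; D=[(∅, ∅, [SEL])]⟩
[9] ⟨S=∅; E={x↦-4, w↦-4}; C=[w]; D=[(∅, {w↦-4}, ∅) :: (∅, ∅, [SEL])]⟩
[10] ⟨S=[-4]; E={x↦-4, w↦-4}; C=∅; D=[(∅, {w↦-4}, ∅) :: (∅, ∅, [SEL])]⟩
[11] ⟨S=[-4]; E={w↦-4}; C=∅; D=[(∅, ∅, [SEL])]⟩
[12] ⟨S=[-4]; E=∅; C=[SEL]; D=∅⟩
[13] ⟨S=∅; E=∅; C=[((λu. u) 6)]; D=∅⟩
[14] ⟨S=∅; E=∅; C=[6 :: (λu. u) :: AP]; D=∅⟩
[15] ⟨S=[6]; E=∅; C=[(λu. u) :: AP]; D=∅⟩
[16] ⟨S=[clo(λu. u, ∅) :: 6]; E=∅; C=[AP]; D=∅⟩
[17] ⟨S=∅; E={u↦6}; C=[u]; D=[(∅, ∅, ∅)]⟩
[18] ⟨S=[6]; E={u↦6}; C=∅; D=[(∅, ∅, ∅)]⟩
[19] ⟨S=[6]; E=∅; C=∅; D=∅⟩
→ final value 6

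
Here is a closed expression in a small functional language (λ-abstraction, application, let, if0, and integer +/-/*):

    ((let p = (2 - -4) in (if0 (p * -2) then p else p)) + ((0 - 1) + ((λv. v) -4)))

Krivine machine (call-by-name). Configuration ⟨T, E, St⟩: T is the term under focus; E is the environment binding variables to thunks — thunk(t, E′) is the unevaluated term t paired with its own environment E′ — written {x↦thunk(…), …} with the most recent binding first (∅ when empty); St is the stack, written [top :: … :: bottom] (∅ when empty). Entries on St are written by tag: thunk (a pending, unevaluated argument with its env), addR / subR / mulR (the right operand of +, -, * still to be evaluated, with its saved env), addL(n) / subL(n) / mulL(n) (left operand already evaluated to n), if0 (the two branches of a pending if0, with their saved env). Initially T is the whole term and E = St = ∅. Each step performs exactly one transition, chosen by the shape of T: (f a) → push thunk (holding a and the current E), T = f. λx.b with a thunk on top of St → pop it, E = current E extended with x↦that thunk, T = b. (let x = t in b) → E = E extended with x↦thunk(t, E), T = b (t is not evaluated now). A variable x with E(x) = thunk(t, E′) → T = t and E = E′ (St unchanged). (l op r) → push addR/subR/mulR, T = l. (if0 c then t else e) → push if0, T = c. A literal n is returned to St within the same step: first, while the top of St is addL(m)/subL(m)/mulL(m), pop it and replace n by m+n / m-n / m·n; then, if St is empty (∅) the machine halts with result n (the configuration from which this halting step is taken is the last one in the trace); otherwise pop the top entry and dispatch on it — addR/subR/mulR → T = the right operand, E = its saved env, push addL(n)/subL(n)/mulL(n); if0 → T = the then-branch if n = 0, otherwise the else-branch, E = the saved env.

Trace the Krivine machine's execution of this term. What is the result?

[0] [T=((let p = (2 - -4) in (if0 (p * -2) then p else p)) + ((0 - 1) + ((λv. v) -4))) | E=∅ | St=∅]
[1] [T=(let p = (2 - -4) in (if0 (p * -2) then p else p)) | E=∅ | St=[addR]]
[2] [T=(if0 (p * -2) then p else p) | E={p↦thunk((2 - -4), ∅)} | St=[addR]]
[3] [T=(p * -2) | E={p↦thunk((2 - -4), ∅)} | St=[if0 :: addR]]
[4] [T=p | E={p↦thunk((2 - -4), ∅)} | St=[mulR :: if0 :: addR]]
[5] [T=(2 - -4) | E=∅ | St=[mulR :: if0 :: addR]]
[6] [T=2 | E=∅ | St=[subR :: mulR :: if0 :: addR]]
[7] [T=-4 | E=∅ | St=[subL(2) :: mulR :: if0 :: addR]]
[8] [T=-2 | E={p↦thunk((2 - -4), ∅)} | St=[mulL(6) :: if0 :: addR]]
[9] [T=p | E={p↦thunk((2 - -4), ∅)} | St=[addR]]
[10] [T=(2 - -4) | E=∅ | St=[addR]]
[11] [T=2 | E=∅ | St=[subR :: addR]]
[12] [T=-4 | E=∅ | St=[subL(2) :: addR]]
[13] [T=((0 - 1) + ((λv. v) -4)) | E=∅ | St=[addL(6)]]
[14] [T=(0 - 1) | E=∅ | St=[addR :: addL(6)]]
[15] [T=0 | E=∅ | St=[subR :: addR :: addL(6)]]
[16] [T=1 | E=∅ | St=[subL(0) :: addR :: addL(6)]]
[17] [T=((λv. v) -4) | E=∅ | St=[addL(-1) :: addL(6)]]
[18] [T=(λv. v) | E=∅ | St=[thunk :: addL(-1) :: addL(6)]]
[19] [T=v | E={v↦thunk(-4, ∅)} | St=[addL(-1) :: addL(6)]]
[20] [T=-4 | E=∅ | St=[addL(-1) :: addL(6)]]
→ final value 1

Answer: 1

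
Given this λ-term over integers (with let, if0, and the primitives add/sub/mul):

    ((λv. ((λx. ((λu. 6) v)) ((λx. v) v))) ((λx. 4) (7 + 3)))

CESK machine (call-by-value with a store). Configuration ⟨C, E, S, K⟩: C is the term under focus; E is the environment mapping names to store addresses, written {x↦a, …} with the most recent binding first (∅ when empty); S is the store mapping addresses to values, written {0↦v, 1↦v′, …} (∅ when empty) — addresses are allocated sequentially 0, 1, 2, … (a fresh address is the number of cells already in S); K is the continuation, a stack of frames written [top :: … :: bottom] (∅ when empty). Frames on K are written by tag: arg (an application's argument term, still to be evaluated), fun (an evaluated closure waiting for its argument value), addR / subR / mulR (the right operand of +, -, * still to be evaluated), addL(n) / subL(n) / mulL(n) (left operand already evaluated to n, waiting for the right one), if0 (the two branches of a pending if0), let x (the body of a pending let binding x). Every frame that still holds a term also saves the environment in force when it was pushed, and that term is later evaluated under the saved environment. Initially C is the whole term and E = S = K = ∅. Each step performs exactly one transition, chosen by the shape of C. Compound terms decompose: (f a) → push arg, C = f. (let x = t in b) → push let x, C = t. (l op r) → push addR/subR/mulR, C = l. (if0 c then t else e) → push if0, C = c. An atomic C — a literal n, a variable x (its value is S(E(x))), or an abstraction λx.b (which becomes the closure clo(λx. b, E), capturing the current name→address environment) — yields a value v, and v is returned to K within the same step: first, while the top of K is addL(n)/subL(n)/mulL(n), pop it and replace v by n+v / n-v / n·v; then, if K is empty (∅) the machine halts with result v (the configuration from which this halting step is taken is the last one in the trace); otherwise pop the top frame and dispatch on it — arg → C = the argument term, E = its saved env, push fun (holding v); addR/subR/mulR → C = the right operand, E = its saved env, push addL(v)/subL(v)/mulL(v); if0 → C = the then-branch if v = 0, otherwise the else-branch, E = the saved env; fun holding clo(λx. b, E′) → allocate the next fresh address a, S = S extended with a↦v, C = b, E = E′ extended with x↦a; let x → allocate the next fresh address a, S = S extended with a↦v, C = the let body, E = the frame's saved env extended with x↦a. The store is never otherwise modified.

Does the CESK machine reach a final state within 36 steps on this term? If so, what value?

Answer: 6

Derivation:
step 0: [C=((λv. ((λx. ((λu. 6) v)) ((λx. v) v))) ((λx. 4) (7 + 3))) | E=∅ | S=∅ | K=∅]
step 1: [C=(λv. ((λx. ((λu. 6) v)) ((λx. v) v))) | E=∅ | S=∅ | K=[arg]]
step 2: [C=((λx. 4) (7 + 3)) | E=∅ | S=∅ | K=[fun]]
step 3: [C=(λx. 4) | E=∅ | S=∅ | K=[arg :: fun]]
step 4: [C=(7 + 3) | E=∅ | S=∅ | K=[fun :: fun]]
step 5: [C=7 | E=∅ | S=∅ | K=[addR :: fun :: fun]]
step 6: [C=3 | E=∅ | S=∅ | K=[addL(7) :: fun :: fun]]
step 7: [C=4 | E={x↦0} | S={0↦10} | K=[fun]]
step 8: [C=((λx. ((λu. 6) v)) ((λx. v) v)) | E={v↦1} | S={0↦10, 1↦4} | K=∅]
step 9: [C=(λx. ((λu. 6) v)) | E={v↦1} | S={0↦10, 1↦4} | K=[arg]]
step 10: [C=((λx. v) v) | E={v↦1} | S={0↦10, 1↦4} | K=[fun]]
step 11: [C=(λx. v) | E={v↦1} | S={0↦10, 1↦4} | K=[arg :: fun]]
step 12: [C=v | E={v↦1} | S={0↦10, 1↦4} | K=[fun :: fun]]
step 13: [C=v | E={x↦2, v↦1} | S={0↦10, 1↦4, 2↦4} | K=[fun]]
step 14: [C=((λu. 6) v) | E={x↦3, v↦1} | S={0↦10, 1↦4, 2↦4, 3↦4} | K=∅]
step 15: [C=(λu. 6) | E={x↦3, v↦1} | S={0↦10, 1↦4, 2↦4, 3↦4} | K=[arg]]
step 16: [C=v | E={x↦3, v↦1} | S={0↦10, 1↦4, 2↦4, 3↦4} | K=[fun]]
step 17: [C=6 | E={u↦4, x↦3, v↦1} | S={0↦10, 1↦4, 2↦4, 3↦4, 4↦4} | K=∅]
→ final value 6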